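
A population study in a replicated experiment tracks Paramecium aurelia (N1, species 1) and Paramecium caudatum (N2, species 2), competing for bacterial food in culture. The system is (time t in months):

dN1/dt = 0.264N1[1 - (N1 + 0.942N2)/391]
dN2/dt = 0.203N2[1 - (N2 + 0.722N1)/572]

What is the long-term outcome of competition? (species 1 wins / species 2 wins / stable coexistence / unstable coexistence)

species 2 excludes species 1

Compare the nullcline intercepts: K1/α12 = 391/0.942 = 415 < K2 = 572; K2/α21 = 572/0.722 = 792 > K1 = 391.
Since the inequalities point opposite ways, species 2 can invade but species 1 cannot.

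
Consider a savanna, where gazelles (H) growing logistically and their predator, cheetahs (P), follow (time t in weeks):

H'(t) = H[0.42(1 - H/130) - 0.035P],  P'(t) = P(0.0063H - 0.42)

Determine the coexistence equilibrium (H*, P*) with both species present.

From dP/dt = 0 with P > 0: 0.0063H* = 0.42, so H* = 66.7.
Substitute into dH/dt = 0: 0.42(1 - 66.7/130) = 0.035P*.
The bracket is 0.487, giving P* = 0.205/0.035 = 5.85.

H* ≈ 66.7, P* ≈ 5.85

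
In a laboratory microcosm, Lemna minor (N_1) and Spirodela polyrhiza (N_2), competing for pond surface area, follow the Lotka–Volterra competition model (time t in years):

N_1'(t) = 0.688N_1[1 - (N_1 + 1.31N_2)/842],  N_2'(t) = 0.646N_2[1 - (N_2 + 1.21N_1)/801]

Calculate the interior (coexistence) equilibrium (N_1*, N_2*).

Setting both brackets to zero gives the nullclines N_1 + 1.31N_2 = 842 and 1.21N_1 + N_2 = 801.
Substituting N_2 = 801 - 1.21N_1 into the first: N_1(1 - 1.31·1.21) = 842 - 1.31·801.
So N_1* = -207/-0.585 = 354, and then N_2* = 801 - 1.21·354 = 372.

N_1* ≈ 354, N_2* ≈ 372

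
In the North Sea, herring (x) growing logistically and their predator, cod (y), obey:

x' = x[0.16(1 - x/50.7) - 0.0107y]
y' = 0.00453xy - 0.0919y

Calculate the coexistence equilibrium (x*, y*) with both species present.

From dy/dt = 0 with y > 0: 0.00453x* = 0.0919, so x* = 20.3.
Substitute into dx/dt = 0: 0.16(1 - 20.3/50.7) = 0.0107y*.
The bracket is 0.6, giving y* = 0.096/0.0107 = 8.97.

x* ≈ 20.3, y* ≈ 8.97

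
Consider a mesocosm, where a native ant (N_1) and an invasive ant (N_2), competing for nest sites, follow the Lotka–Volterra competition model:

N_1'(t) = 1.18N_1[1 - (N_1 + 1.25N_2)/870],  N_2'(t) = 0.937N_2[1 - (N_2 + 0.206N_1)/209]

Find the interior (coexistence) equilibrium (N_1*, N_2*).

Setting both brackets to zero gives the nullclines N_1 + 1.25N_2 = 870 and 0.206N_1 + N_2 = 209.
Substituting N_2 = 209 - 0.206N_1 into the first: N_1(1 - 1.25·0.206) = 870 - 1.25·209.
So N_1* = 609/0.742 = 820, and then N_2* = 209 - 0.206·820 = 40.1.

N_1* ≈ 820, N_2* ≈ 40.1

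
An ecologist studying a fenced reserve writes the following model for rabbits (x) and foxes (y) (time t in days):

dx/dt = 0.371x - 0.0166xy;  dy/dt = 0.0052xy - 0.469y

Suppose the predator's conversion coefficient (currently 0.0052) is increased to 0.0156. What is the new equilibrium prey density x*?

x* ≈ 30.1

At the interior fixed point, setting dy/dt = 0 with y > 0 fixes x* = (predator death rate)/(xy coefficient) — independent of the other coefficients.
With the change, x* = 0.469/0.0156 = 30.1; it falls from 90.2.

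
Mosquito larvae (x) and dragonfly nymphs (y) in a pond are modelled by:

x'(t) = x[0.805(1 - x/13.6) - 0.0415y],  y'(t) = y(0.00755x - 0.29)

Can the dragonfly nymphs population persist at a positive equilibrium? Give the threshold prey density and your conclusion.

Threshold x = 38.4; K < 38.4, so no, the predator goes extinct.

The predator equation gives dy/dt > 0 only when x > 0.29/0.00755 = 38.4.
Without the predator, x → K = 13.6. Since 13.6 < 38.4, the predator cannot invade.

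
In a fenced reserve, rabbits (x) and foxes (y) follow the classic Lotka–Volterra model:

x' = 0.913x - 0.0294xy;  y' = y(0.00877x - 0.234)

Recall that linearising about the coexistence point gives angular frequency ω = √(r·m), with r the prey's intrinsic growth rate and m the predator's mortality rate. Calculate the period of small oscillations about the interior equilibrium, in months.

Here r = 0.913 and m = 0.234, so r·m = 0.214.
ω = √0.214 = 0.462 per month, hence T = 2π/ω ≈ 13.6 months.

T ≈ 13.6 months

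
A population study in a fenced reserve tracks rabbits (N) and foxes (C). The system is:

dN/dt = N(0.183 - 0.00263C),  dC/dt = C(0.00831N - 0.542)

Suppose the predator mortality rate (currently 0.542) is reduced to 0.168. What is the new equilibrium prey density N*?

At the interior fixed point, setting dC/dt = 0 with C > 0 fixes N* = (predator death rate)/(NC coefficient) — independent of the other coefficients.
With the change, N* = 0.168/0.00831 = 20.2; it falls from 65.2.

N* ≈ 20.2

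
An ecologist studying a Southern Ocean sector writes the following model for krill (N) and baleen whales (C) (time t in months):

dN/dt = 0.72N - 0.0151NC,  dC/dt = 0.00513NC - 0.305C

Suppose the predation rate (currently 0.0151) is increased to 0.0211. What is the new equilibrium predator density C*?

C* ≈ 34.1

At the interior fixed point, setting dN/dt = 0 with N > 0 fixes C* = (prey growth rate)/(NC coefficient) — independent of the other coefficients.
With the change, C* = 0.72/0.0211 = 34.1; it falls from 47.7.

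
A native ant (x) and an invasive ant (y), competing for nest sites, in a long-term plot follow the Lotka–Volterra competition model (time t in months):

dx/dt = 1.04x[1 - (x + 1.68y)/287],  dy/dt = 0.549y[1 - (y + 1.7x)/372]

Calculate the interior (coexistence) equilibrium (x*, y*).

x* ≈ 182, y* ≈ 62.4

Setting both brackets to zero gives the nullclines x + 1.68y = 287 and 1.7x + y = 372.
Substituting y = 372 - 1.7x into the first: x(1 - 1.68·1.7) = 287 - 1.68·372.
So x* = -338/-1.86 = 182, and then y* = 372 - 1.7·182 = 62.4.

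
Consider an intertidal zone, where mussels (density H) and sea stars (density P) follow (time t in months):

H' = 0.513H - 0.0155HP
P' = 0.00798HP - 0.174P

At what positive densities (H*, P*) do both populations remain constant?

H* ≈ 21.8, P* ≈ 33.1

Set dP/dt = 0 with P > 0: 0.00798H - 0.174 = 0, so H* = 0.174/0.00798 = 21.8.
Set dH/dt = 0 with H > 0: 0.513 - 0.0155P = 0, so P* = 0.513/0.0155 = 33.1.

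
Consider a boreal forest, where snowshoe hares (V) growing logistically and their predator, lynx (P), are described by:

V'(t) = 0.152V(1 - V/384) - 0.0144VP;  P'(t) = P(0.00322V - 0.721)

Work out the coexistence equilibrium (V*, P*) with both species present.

V* ≈ 224, P* ≈ 4.4

From dP/dt = 0 with P > 0: 0.00322V* = 0.721, so V* = 224.
Substitute into dV/dt = 0: 0.152(1 - 224/384) = 0.0144P*.
The bracket is 0.417, giving P* = 0.0634/0.0144 = 4.4.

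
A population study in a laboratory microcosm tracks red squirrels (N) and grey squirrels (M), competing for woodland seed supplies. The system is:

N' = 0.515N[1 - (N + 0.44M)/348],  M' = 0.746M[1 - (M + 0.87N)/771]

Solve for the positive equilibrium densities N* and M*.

Setting both brackets to zero gives the nullclines N + 0.44M = 348 and 0.87N + M = 771.
Substituting M = 771 - 0.87N into the first: N(1 - 0.44·0.87) = 348 - 0.44·771.
So N* = 8.76/0.617 = 14.2, and then M* = 771 - 0.87·14.2 = 759.

N* ≈ 14.2, M* ≈ 759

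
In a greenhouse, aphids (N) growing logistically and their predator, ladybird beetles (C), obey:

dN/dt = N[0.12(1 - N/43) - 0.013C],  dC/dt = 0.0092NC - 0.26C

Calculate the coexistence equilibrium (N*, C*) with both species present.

N* ≈ 28.3, C* ≈ 3.16

From dC/dt = 0 with C > 0: 0.0092N* = 0.26, so N* = 28.3.
Substitute into dN/dt = 0: 0.12(1 - 28.3/43) = 0.013C*.
The bracket is 0.343, giving C* = 0.0411/0.013 = 3.16.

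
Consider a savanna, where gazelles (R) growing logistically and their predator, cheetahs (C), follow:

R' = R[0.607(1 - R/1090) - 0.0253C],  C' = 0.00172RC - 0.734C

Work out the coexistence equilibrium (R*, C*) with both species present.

From dC/dt = 0 with C > 0: 0.00172R* = 0.734, so R* = 427.
Substitute into dR/dt = 0: 0.607(1 - 427/1090) = 0.0253C*.
The bracket is 0.608, giving C* = 0.369/0.0253 = 14.6.

R* ≈ 427, C* ≈ 14.6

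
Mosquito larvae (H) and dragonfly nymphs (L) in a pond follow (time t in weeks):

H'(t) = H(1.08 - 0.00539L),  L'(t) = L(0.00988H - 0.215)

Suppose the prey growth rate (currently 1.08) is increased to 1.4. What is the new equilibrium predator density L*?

L* ≈ 260

At the interior fixed point, setting dH/dt = 0 with H > 0 fixes L* = (prey growth rate)/(HL coefficient) — independent of the other coefficients.
With the change, L* = 1.4/0.00539 = 260; it rises from 200.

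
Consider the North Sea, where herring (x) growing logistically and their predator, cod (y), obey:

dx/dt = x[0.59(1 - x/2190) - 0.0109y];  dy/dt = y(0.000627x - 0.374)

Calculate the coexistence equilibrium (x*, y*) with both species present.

x* ≈ 596, y* ≈ 39.4

From dy/dt = 0 with y > 0: 0.000627x* = 0.374, so x* = 596.
Substitute into dx/dt = 0: 0.59(1 - 596/2190) = 0.0109y*.
The bracket is 0.728, giving y* = 0.429/0.0109 = 39.4.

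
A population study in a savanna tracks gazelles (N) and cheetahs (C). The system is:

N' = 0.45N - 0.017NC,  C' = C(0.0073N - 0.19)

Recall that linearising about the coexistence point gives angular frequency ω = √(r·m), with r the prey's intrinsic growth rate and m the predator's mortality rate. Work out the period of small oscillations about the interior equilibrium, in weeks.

T ≈ 21.5 weeks

Here r = 0.45 and m = 0.19, so r·m = 0.0855.
ω = √0.0855 = 0.292 per week, hence T = 2π/ω ≈ 21.5 weeks.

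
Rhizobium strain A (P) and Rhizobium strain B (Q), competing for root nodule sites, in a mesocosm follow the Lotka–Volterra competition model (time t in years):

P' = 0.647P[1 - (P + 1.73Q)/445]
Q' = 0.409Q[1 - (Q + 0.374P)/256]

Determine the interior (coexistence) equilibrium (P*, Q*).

Setting both brackets to zero gives the nullclines P + 1.73Q = 445 and 0.374P + Q = 256.
Substituting Q = 256 - 0.374P into the first: P(1 - 1.73·0.374) = 445 - 1.73·256.
So P* = 2.12/0.353 = 6.01, and then Q* = 256 - 0.374·6.01 = 254.

P* ≈ 6.01, Q* ≈ 254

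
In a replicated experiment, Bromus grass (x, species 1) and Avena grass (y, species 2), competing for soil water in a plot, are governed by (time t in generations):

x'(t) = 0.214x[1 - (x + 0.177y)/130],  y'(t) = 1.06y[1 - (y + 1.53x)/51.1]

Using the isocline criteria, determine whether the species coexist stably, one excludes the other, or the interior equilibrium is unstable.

species 1 excludes species 2

Compare the nullcline intercepts: K1/α12 = 130/0.177 = 734 > K2 = 51.1; K2/α21 = 51.1/1.53 = 33.4 < K1 = 130.
Since the inequalities point opposite ways, species 1 can invade but species 2 cannot.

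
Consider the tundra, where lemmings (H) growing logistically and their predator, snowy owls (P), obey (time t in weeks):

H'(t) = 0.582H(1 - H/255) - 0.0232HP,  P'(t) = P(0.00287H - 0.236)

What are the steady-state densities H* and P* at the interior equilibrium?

H* ≈ 82.2, P* ≈ 17

From dP/dt = 0 with P > 0: 0.00287H* = 0.236, so H* = 82.2.
Substitute into dH/dt = 0: 0.582(1 - 82.2/255) = 0.0232P*.
The bracket is 0.678, giving P* = 0.394/0.0232 = 17.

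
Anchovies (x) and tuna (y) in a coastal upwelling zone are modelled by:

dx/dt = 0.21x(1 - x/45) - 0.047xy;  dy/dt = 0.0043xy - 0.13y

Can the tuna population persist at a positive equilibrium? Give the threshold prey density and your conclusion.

The predator equation gives dy/dt > 0 only when x > 0.13/0.0043 = 30.2.
Without the predator, x → K = 45. Since 45 > 30.2, the predator can invade and persist.

Threshold x = 30.2; K > 30.2, so yes, the predator persists.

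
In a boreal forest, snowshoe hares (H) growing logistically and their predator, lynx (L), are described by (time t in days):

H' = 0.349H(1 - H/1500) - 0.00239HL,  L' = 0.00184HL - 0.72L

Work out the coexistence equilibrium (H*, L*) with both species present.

H* ≈ 391, L* ≈ 108

From dL/dt = 0 with L > 0: 0.00184H* = 0.72, so H* = 391.
Substitute into dH/dt = 0: 0.349(1 - 391/1500) = 0.00239L*.
The bracket is 0.739, giving L* = 0.258/0.00239 = 108.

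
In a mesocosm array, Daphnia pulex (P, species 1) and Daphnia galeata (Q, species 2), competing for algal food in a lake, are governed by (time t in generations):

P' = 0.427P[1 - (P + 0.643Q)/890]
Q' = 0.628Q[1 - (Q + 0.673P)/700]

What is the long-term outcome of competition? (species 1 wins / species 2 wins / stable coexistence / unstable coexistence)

Compare the nullcline intercepts: K1/α12 = 890/0.643 = 1380 > K2 = 700; K2/α21 = 700/0.673 = 1040 > K1 = 890.
Since both inequalities hold, each species can invade when rare, so the interior equilibrium is stable.

stable coexistence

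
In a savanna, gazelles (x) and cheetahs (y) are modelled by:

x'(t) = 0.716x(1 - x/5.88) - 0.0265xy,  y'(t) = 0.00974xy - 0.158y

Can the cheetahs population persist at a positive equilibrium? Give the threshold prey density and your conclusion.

Threshold x = 16.2; K < 16.2, so no, the predator goes extinct.

The predator equation gives dy/dt > 0 only when x > 0.158/0.00974 = 16.2.
Without the predator, x → K = 5.88. Since 5.88 < 16.2, the predator cannot invade.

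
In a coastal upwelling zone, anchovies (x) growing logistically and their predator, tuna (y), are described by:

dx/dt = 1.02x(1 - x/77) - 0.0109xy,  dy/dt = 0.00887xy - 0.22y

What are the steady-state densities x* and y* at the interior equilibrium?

From dy/dt = 0 with y > 0: 0.00887x* = 0.22, so x* = 24.8.
Substitute into dx/dt = 0: 1.02(1 - 24.8/77) = 0.0109y*.
The bracket is 0.678, giving y* = 0.691/0.0109 = 63.4.

x* ≈ 24.8, y* ≈ 63.4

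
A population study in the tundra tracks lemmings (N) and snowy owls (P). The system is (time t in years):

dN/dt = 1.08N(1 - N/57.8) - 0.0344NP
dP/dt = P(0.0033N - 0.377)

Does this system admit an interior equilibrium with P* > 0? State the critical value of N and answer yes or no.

Threshold N = 114; K < 114, so no, the predator goes extinct.

The predator equation gives dP/dt > 0 only when N > 0.377/0.0033 = 114.
Without the predator, N → K = 57.8. Since 57.8 < 114, the predator cannot invade.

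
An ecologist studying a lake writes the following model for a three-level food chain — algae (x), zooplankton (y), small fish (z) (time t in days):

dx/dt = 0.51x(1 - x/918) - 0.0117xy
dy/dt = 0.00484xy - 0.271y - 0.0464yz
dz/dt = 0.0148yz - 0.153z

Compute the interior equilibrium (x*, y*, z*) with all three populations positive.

x* ≈ 700, y* ≈ 10.3, z* ≈ 67.2

From dz/dt = 0: 0.0148y* = 0.153, so y* = 10.3.
From dx/dt = 0: 0.51(1 - x*/918) = 0.0117·10.3, giving x* = 918·(1 - 0.237) = 700.
From dy/dt = 0: 0.00484·700 - 0.271 = 0.0464z*, so z* = 3.12/0.0464 = 67.2.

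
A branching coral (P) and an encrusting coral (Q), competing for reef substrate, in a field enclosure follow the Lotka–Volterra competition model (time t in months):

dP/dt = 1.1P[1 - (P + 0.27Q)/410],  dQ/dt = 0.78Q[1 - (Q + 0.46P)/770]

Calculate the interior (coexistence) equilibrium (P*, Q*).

P* ≈ 231, Q* ≈ 664

Setting both brackets to zero gives the nullclines P + 0.27Q = 410 and 0.46P + Q = 770.
Substituting Q = 770 - 0.46P into the first: P(1 - 0.27·0.46) = 410 - 0.27·770.
So P* = 202/0.876 = 231, and then Q* = 770 - 0.46·231 = 664.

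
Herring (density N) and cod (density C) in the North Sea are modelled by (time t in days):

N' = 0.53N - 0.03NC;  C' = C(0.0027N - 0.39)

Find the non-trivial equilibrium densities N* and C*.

Set dC/dt = 0 with C > 0: 0.0027N - 0.39 = 0, so N* = 0.39/0.0027 = 144.
Set dN/dt = 0 with N > 0: 0.53 - 0.03C = 0, so C* = 0.53/0.03 = 17.7.

N* ≈ 144, C* ≈ 17.7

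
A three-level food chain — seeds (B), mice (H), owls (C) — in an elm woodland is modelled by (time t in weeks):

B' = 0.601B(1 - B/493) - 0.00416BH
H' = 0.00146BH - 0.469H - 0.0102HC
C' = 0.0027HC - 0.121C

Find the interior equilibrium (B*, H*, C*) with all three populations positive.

B* ≈ 340, H* ≈ 44.8, C* ≈ 2.7

From dC/dt = 0: 0.0027H* = 0.121, so H* = 44.8.
From dB/dt = 0: 0.601(1 - B*/493) = 0.00416·44.8, giving B* = 493·(1 - 0.31) = 340.
From dH/dt = 0: 0.00146·340 - 0.469 = 0.0102C*, so C* = 0.0275/0.0102 = 2.7.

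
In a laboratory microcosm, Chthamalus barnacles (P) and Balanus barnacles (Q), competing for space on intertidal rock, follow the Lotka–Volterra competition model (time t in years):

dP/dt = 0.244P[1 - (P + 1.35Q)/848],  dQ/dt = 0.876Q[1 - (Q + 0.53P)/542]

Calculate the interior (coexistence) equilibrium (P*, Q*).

Setting both brackets to zero gives the nullclines P + 1.35Q = 848 and 0.53P + Q = 542.
Substituting Q = 542 - 0.53P into the first: P(1 - 1.35·0.53) = 848 - 1.35·542.
So P* = 116/0.284 = 409, and then Q* = 542 - 0.53·409 = 325.

P* ≈ 409, Q* ≈ 325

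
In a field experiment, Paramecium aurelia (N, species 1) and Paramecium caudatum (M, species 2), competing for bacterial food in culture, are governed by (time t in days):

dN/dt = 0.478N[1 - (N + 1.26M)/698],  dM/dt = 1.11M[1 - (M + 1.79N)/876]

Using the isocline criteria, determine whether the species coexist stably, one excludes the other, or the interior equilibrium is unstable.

Compare the nullcline intercepts: K1/α12 = 698/1.26 = 554 < K2 = 876; K2/α21 = 876/1.79 = 489 < K1 = 698.
Since both are reversed, neither can invade when rare; the interior point is a saddle.

unstable coexistence (outcome depends on initial conditions)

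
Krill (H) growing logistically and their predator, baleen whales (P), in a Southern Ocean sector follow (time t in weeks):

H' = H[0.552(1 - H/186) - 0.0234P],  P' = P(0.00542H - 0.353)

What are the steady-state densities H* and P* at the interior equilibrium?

H* ≈ 65.1, P* ≈ 15.3

From dP/dt = 0 with P > 0: 0.00542H* = 0.353, so H* = 65.1.
Substitute into dH/dt = 0: 0.552(1 - 65.1/186) = 0.0234P*.
The bracket is 0.65, giving P* = 0.359/0.0234 = 15.3.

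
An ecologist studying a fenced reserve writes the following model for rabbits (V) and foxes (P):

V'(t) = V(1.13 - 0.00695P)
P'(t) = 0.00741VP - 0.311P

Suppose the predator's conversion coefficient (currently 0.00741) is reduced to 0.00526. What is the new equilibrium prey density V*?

V* ≈ 59.1

At the interior fixed point, setting dP/dt = 0 with P > 0 fixes V* = (predator death rate)/(VP coefficient) — independent of the other coefficients.
With the change, V* = 0.311/0.00526 = 59.1; it rises from 42.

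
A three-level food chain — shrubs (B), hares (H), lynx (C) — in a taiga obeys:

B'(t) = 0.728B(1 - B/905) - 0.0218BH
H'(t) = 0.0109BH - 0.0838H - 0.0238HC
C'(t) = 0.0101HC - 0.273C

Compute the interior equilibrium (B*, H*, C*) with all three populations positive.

B* ≈ 172, H* ≈ 27, C* ≈ 75.5

From dC/dt = 0: 0.0101H* = 0.273, so H* = 27.
From dB/dt = 0: 0.728(1 - B*/905) = 0.0218·27, giving B* = 905·(1 - 0.809) = 172.
From dH/dt = 0: 0.0109·172 - 0.0838 = 0.0238C*, so C* = 1.8/0.0238 = 75.5.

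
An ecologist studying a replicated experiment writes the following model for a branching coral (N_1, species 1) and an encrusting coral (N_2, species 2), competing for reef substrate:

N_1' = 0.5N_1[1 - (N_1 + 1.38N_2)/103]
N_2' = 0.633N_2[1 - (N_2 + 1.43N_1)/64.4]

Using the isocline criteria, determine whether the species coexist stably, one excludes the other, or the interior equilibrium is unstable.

Compare the nullcline intercepts: K1/α12 = 103/1.38 = 74.6 > K2 = 64.4; K2/α21 = 64.4/1.43 = 45 < K1 = 103.
Since the inequalities point opposite ways, species 1 can invade but species 2 cannot.

species 1 excludes species 2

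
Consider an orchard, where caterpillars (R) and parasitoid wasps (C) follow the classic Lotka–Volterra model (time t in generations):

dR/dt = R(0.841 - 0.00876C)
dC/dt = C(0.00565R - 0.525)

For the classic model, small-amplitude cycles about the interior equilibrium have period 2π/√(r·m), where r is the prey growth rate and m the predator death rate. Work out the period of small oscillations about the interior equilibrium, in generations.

T ≈ 9.46 generations

Here r = 0.841 and m = 0.525, so r·m = 0.442.
ω = √0.442 = 0.664 per generation, hence T = 2π/ω ≈ 9.46 generations.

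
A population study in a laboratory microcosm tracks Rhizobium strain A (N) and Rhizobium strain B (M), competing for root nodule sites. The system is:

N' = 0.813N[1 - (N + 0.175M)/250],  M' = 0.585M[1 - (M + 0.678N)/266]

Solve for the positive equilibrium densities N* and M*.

Setting both brackets to zero gives the nullclines N + 0.175M = 250 and 0.678N + M = 266.
Substituting M = 266 - 0.678N into the first: N(1 - 0.175·0.678) = 250 - 0.175·266.
So N* = 203/0.881 = 231, and then M* = 266 - 0.678·231 = 109.

N* ≈ 231, M* ≈ 109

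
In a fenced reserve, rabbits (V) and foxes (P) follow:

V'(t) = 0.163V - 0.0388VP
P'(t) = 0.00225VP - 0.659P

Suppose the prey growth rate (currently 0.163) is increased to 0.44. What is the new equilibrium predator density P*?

P* ≈ 11.3

At the interior fixed point, setting dV/dt = 0 with V > 0 fixes P* = (prey growth rate)/(VP coefficient) — independent of the other coefficients.
With the change, P* = 0.44/0.0388 = 11.3; it rises from 4.2.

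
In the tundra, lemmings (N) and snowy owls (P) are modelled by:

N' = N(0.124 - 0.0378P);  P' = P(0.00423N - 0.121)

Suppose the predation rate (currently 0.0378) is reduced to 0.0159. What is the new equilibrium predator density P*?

At the interior fixed point, setting dN/dt = 0 with N > 0 fixes P* = (prey growth rate)/(NP coefficient) — independent of the other coefficients.
With the change, P* = 0.124/0.0159 = 7.8; it rises from 3.28.

P* ≈ 7.8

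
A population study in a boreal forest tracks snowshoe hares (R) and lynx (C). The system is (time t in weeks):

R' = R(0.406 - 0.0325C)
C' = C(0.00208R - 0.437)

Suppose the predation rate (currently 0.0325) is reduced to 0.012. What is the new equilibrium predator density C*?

C* ≈ 33.8

At the interior fixed point, setting dR/dt = 0 with R > 0 fixes C* = (prey growth rate)/(RC coefficient) — independent of the other coefficients.
With the change, C* = 0.406/0.012 = 33.8; it rises from 12.5.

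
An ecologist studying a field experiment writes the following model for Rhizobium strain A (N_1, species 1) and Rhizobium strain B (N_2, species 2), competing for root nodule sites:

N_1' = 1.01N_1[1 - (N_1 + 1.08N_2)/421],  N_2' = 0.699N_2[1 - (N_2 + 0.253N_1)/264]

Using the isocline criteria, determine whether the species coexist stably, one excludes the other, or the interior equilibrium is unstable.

stable coexistence

Compare the nullcline intercepts: K1/α12 = 421/1.08 = 390 > K2 = 264; K2/α21 = 264/0.253 = 1040 > K1 = 421.
Since both inequalities hold, each species can invade when rare, so the interior equilibrium is stable.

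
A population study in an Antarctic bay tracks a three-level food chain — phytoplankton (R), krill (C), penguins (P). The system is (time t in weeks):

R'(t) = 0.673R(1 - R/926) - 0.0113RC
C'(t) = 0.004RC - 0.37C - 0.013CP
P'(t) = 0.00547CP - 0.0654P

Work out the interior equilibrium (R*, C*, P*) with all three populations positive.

From dP/dt = 0: 0.00547C* = 0.0654, so C* = 12.
From dR/dt = 0: 0.673(1 - R*/926) = 0.0113·12, giving R* = 926·(1 - 0.201) = 740.
From dC/dt = 0: 0.004·740 - 0.37 = 0.013P*, so P* = 2.59/0.013 = 199.

R* ≈ 740, C* ≈ 12, P* ≈ 199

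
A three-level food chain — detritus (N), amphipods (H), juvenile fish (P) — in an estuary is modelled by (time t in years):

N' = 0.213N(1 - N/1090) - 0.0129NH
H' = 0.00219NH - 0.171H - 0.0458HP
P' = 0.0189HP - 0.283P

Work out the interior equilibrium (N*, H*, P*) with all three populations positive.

N* ≈ 102, H* ≈ 15, P* ≈ 1.12

From dP/dt = 0: 0.0189H* = 0.283, so H* = 15.
From dN/dt = 0: 0.213(1 - N*/1090) = 0.0129·15, giving N* = 1090·(1 - 0.907) = 102.
From dH/dt = 0: 0.00219·102 - 0.171 = 0.0458P*, so P* = 0.0514/0.0458 = 1.12.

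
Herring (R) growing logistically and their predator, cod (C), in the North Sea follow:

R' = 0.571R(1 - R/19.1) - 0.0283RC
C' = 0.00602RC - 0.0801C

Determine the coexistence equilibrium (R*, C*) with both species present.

From dC/dt = 0 with C > 0: 0.00602R* = 0.0801, so R* = 13.3.
Substitute into dR/dt = 0: 0.571(1 - 13.3/19.1) = 0.0283C*.
The bracket is 0.303, giving C* = 0.173/0.0283 = 6.12.

R* ≈ 13.3, C* ≈ 6.12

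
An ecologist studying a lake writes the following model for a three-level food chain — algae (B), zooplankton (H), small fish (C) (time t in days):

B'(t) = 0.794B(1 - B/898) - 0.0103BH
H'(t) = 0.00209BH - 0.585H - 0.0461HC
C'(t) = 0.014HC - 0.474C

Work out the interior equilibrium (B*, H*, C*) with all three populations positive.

B* ≈ 504, H* ≈ 33.9, C* ≈ 10.1

From dC/dt = 0: 0.014H* = 0.474, so H* = 33.9.
From dB/dt = 0: 0.794(1 - B*/898) = 0.0103·33.9, giving B* = 898·(1 - 0.439) = 504.
From dH/dt = 0: 0.00209·504 - 0.585 = 0.0461C*, so C* = 0.468/0.0461 = 10.1.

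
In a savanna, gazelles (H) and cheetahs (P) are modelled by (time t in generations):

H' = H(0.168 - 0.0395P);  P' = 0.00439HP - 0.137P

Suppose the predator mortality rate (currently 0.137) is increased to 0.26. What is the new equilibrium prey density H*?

At the interior fixed point, setting dP/dt = 0 with P > 0 fixes H* = (predator death rate)/(HP coefficient) — independent of the other coefficients.
With the change, H* = 0.26/0.00439 = 59.2; it rises from 31.2.

H* ≈ 59.2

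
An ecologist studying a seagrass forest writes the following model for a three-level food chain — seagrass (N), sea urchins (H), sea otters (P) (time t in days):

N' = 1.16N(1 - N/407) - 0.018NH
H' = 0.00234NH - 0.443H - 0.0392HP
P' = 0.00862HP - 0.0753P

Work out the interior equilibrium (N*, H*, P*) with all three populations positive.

From dP/dt = 0: 0.00862H* = 0.0753, so H* = 8.74.
From dN/dt = 0: 1.16(1 - N*/407) = 0.018·8.74, giving N* = 407·(1 - 0.136) = 352.
From dH/dt = 0: 0.00234·352 - 0.443 = 0.0392P*, so P* = 0.38/0.0392 = 9.7.

N* ≈ 352, H* ≈ 8.74, P* ≈ 9.7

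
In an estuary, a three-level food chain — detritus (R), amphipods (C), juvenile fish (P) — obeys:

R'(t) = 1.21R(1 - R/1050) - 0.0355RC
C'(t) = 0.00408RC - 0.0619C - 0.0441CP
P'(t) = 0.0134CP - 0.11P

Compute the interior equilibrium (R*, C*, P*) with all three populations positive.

R* ≈ 797, C* ≈ 8.21, P* ≈ 72.3

From dP/dt = 0: 0.0134C* = 0.11, so C* = 8.21.
From dR/dt = 0: 1.21(1 - R*/1050) = 0.0355·8.21, giving R* = 1050·(1 - 0.241) = 797.
From dC/dt = 0: 0.00408·797 - 0.0619 = 0.0441P*, so P* = 3.19/0.0441 = 72.3.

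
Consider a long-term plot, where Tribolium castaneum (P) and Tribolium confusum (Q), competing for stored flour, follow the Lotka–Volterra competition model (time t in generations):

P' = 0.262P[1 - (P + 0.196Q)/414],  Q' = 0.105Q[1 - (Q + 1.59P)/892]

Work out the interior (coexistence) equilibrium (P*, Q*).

P* ≈ 347, Q* ≈ 340

Setting both brackets to zero gives the nullclines P + 0.196Q = 414 and 1.59P + Q = 892.
Substituting Q = 892 - 1.59P into the first: P(1 - 0.196·1.59) = 414 - 0.196·892.
So P* = 239/0.688 = 347, and then Q* = 892 - 1.59·347 = 340.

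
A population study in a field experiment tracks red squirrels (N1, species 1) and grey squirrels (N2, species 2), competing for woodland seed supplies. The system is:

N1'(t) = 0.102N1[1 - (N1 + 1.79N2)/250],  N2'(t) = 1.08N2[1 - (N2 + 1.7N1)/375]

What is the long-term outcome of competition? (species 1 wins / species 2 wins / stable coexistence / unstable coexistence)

unstable coexistence (outcome depends on initial conditions)

Compare the nullcline intercepts: K1/α12 = 250/1.79 = 140 < K2 = 375; K2/α21 = 375/1.7 = 221 < K1 = 250.
Since both are reversed, neither can invade when rare; the interior point is a saddle.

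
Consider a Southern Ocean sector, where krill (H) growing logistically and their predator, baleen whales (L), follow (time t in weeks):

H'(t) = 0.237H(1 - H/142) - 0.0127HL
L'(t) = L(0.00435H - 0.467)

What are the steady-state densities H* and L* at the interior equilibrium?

From dL/dt = 0 with L > 0: 0.00435H* = 0.467, so H* = 107.
Substitute into dH/dt = 0: 0.237(1 - 107/142) = 0.0127L*.
The bracket is 0.244, giving L* = 0.0578/0.0127 = 4.55.

H* ≈ 107, L* ≈ 4.55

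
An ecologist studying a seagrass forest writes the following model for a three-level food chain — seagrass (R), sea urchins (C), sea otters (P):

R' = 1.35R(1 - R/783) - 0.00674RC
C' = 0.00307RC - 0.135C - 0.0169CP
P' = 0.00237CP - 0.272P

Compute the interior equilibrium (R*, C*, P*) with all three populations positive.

R* ≈ 334, C* ≈ 115, P* ≈ 52.7

From dP/dt = 0: 0.00237C* = 0.272, so C* = 115.
From dR/dt = 0: 1.35(1 - R*/783) = 0.00674·115, giving R* = 783·(1 - 0.573) = 334.
From dC/dt = 0: 0.00307·334 - 0.135 = 0.0169P*, so P* = 0.891/0.0169 = 52.7.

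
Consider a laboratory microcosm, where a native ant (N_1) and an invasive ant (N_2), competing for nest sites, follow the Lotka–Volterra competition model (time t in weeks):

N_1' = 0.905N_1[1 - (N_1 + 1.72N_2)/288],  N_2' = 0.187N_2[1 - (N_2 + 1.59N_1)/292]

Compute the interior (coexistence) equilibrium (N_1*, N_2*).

Setting both brackets to zero gives the nullclines N_1 + 1.72N_2 = 288 and 1.59N_1 + N_2 = 292.
Substituting N_2 = 292 - 1.59N_1 into the first: N_1(1 - 1.72·1.59) = 288 - 1.72·292.
So N_1* = -214/-1.73 = 123, and then N_2* = 292 - 1.59·123 = 95.6.

N_1* ≈ 123, N_2* ≈ 95.6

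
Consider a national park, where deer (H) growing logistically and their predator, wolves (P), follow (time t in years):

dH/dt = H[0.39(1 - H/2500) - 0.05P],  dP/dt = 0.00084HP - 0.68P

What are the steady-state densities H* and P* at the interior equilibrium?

H* ≈ 810, P* ≈ 5.27

From dP/dt = 0 with P > 0: 0.00084H* = 0.68, so H* = 810.
Substitute into dH/dt = 0: 0.39(1 - 810/2500) = 0.05P*.
The bracket is 0.676, giving P* = 0.264/0.05 = 5.27.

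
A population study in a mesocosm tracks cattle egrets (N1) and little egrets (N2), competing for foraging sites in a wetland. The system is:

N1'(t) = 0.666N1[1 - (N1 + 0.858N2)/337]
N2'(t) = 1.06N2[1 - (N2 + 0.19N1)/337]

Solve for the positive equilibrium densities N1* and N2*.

N1* ≈ 57.2, N2* ≈ 326

Setting both brackets to zero gives the nullclines N1 + 0.858N2 = 337 and 0.19N1 + N2 = 337.
Substituting N2 = 337 - 0.19N1 into the first: N1(1 - 0.858·0.19) = 337 - 0.858·337.
So N1* = 47.9/0.837 = 57.2, and then N2* = 337 - 0.19·57.2 = 326.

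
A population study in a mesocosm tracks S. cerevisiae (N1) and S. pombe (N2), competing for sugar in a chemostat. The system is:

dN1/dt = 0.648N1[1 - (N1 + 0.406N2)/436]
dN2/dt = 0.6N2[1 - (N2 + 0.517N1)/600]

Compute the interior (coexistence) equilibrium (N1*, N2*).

N1* ≈ 244, N2* ≈ 474

Setting both brackets to zero gives the nullclines N1 + 0.406N2 = 436 and 0.517N1 + N2 = 600.
Substituting N2 = 600 - 0.517N1 into the first: N1(1 - 0.406·0.517) = 436 - 0.406·600.
So N1* = 192/0.79 = 244, and then N2* = 600 - 0.517·244 = 474.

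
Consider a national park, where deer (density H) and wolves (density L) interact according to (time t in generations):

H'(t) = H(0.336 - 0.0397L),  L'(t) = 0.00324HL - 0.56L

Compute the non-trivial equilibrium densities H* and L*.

H* ≈ 173, L* ≈ 8.46

Set dL/dt = 0 with L > 0: 0.00324H - 0.56 = 0, so H* = 0.56/0.00324 = 173.
Set dH/dt = 0 with H > 0: 0.336 - 0.0397L = 0, so L* = 0.336/0.0397 = 8.46.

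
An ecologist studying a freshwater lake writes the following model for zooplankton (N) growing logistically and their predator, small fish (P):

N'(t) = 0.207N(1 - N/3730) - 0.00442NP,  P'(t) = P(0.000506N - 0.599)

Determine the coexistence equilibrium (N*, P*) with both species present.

From dP/dt = 0 with P > 0: 0.000506N* = 0.599, so N* = 1180.
Substitute into dN/dt = 0: 0.207(1 - 1180/3730) = 0.00442P*.
The bracket is 0.683, giving P* = 0.141/0.00442 = 32.

N* ≈ 1180, P* ≈ 32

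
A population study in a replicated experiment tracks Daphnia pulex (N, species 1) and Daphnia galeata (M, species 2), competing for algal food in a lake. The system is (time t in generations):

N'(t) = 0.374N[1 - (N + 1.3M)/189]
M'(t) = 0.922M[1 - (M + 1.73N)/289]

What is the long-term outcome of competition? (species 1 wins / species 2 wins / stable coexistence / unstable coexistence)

Compare the nullcline intercepts: K1/α12 = 189/1.3 = 145 < K2 = 289; K2/α21 = 289/1.73 = 167 < K1 = 189.
Since both are reversed, neither can invade when rare; the interior point is a saddle.

unstable coexistence (outcome depends on initial conditions)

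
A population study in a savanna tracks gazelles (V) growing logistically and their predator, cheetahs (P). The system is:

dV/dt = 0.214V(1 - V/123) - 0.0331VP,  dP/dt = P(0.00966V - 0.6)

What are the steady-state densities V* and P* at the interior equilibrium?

V* ≈ 62.1, P* ≈ 3.2

From dP/dt = 0 with P > 0: 0.00966V* = 0.6, so V* = 62.1.
Substitute into dV/dt = 0: 0.214(1 - 62.1/123) = 0.0331P*.
The bracket is 0.495, giving P* = 0.106/0.0331 = 3.2.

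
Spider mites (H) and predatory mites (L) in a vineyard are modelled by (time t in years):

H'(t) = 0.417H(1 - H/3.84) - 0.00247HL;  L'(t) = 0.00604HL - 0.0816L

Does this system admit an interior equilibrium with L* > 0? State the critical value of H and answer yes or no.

Threshold H = 13.5; K < 13.5, so no, the predator goes extinct.

The predator equation gives dL/dt > 0 only when H > 0.0816/0.00604 = 13.5.
Without the predator, H → K = 3.84. Since 3.84 < 13.5, the predator cannot invade.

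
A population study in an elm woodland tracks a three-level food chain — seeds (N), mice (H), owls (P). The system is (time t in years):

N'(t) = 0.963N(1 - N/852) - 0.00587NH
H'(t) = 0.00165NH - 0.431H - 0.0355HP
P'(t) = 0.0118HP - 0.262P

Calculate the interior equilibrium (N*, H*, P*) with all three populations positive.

N* ≈ 737, H* ≈ 22.2, P* ≈ 22.1

From dP/dt = 0: 0.0118H* = 0.262, so H* = 22.2.
From dN/dt = 0: 0.963(1 - N*/852) = 0.00587·22.2, giving N* = 852·(1 - 0.135) = 737.
From dH/dt = 0: 0.00165·737 - 0.431 = 0.0355P*, so P* = 0.785/0.0355 = 22.1.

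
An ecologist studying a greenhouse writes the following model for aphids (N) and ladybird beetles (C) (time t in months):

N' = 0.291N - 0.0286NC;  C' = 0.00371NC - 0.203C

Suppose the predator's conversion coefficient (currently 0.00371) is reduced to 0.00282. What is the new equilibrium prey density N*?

At the interior fixed point, setting dC/dt = 0 with C > 0 fixes N* = (predator death rate)/(NC coefficient) — independent of the other coefficients.
With the change, N* = 0.203/0.00282 = 72; it rises from 54.7.

N* ≈ 72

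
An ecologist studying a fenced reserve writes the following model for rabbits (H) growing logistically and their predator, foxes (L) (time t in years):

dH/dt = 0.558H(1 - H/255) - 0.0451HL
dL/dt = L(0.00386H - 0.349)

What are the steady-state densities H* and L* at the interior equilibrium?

H* ≈ 90.4, L* ≈ 7.99

From dL/dt = 0 with L > 0: 0.00386H* = 0.349, so H* = 90.4.
Substitute into dH/dt = 0: 0.558(1 - 90.4/255) = 0.0451L*.
The bracket is 0.645, giving L* = 0.36/0.0451 = 7.99.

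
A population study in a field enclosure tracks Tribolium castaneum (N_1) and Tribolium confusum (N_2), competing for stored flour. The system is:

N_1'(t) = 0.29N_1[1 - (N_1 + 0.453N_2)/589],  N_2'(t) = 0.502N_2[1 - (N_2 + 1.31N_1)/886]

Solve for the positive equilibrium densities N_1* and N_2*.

Setting both brackets to zero gives the nullclines N_1 + 0.453N_2 = 589 and 1.31N_1 + N_2 = 886.
Substituting N_2 = 886 - 1.31N_1 into the first: N_1(1 - 0.453·1.31) = 589 - 0.453·886.
So N_1* = 188/0.407 = 462, and then N_2* = 886 - 1.31·462 = 281.

N_1* ≈ 462, N_2* ≈ 281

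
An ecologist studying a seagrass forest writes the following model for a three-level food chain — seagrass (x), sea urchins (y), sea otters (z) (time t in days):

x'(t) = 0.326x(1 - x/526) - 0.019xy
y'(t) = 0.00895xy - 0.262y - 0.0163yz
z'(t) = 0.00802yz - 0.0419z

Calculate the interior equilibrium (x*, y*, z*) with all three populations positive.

x* ≈ 366, y* ≈ 5.22, z* ≈ 185

From dz/dt = 0: 0.00802y* = 0.0419, so y* = 5.22.
From dx/dt = 0: 0.326(1 - x*/526) = 0.019·5.22, giving x* = 526·(1 - 0.304) = 366.
From dy/dt = 0: 0.00895·366 - 0.262 = 0.0163z*, so z* = 3.01/0.0163 = 185.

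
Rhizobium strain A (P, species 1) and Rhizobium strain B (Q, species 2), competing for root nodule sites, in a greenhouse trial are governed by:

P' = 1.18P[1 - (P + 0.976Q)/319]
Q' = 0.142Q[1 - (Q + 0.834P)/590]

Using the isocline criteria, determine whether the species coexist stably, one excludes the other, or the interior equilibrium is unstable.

species 2 excludes species 1

Compare the nullcline intercepts: K1/α12 = 319/0.976 = 327 < K2 = 590; K2/α21 = 590/0.834 = 707 > K1 = 319.
Since the inequalities point opposite ways, species 2 can invade but species 1 cannot.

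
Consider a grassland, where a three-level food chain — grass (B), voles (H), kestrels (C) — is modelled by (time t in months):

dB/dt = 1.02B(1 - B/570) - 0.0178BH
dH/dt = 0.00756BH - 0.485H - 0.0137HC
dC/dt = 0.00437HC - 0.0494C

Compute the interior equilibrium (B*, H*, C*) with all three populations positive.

B* ≈ 458, H* ≈ 11.3, C* ≈ 217

From dC/dt = 0: 0.00437H* = 0.0494, so H* = 11.3.
From dB/dt = 0: 1.02(1 - B*/570) = 0.0178·11.3, giving B* = 570·(1 - 0.197) = 458.
From dH/dt = 0: 0.00756·458 - 0.485 = 0.0137C*, so C* = 2.97/0.0137 = 217.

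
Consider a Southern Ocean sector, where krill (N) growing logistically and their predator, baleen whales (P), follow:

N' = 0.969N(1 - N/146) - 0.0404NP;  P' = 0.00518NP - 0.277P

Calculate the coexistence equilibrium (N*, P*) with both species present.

From dP/dt = 0 with P > 0: 0.00518N* = 0.277, so N* = 53.5.
Substitute into dN/dt = 0: 0.969(1 - 53.5/146) = 0.0404P*.
The bracket is 0.634, giving P* = 0.614/0.0404 = 15.2.

N* ≈ 53.5, P* ≈ 15.2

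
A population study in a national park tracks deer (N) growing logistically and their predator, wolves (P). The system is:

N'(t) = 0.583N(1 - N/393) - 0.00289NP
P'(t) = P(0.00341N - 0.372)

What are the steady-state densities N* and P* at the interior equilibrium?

From dP/dt = 0 with P > 0: 0.00341N* = 0.372, so N* = 109.
Substitute into dN/dt = 0: 0.583(1 - 109/393) = 0.00289P*.
The bracket is 0.722, giving P* = 0.421/0.00289 = 146.

N* ≈ 109, P* ≈ 146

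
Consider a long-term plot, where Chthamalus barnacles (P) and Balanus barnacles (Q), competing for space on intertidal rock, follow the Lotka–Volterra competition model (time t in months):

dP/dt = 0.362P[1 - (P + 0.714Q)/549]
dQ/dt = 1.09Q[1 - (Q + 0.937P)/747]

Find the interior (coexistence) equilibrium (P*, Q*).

Setting both brackets to zero gives the nullclines P + 0.714Q = 549 and 0.937P + Q = 747.
Substituting Q = 747 - 0.937P into the first: P(1 - 0.714·0.937) = 549 - 0.714·747.
So P* = 15.6/0.331 = 47.3, and then Q* = 747 - 0.937·47.3 = 703.

P* ≈ 47.3, Q* ≈ 703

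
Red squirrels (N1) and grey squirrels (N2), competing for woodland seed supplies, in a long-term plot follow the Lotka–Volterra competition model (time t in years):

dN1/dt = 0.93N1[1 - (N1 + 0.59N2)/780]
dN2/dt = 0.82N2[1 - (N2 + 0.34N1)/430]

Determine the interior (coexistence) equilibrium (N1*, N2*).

N1* ≈ 658, N2* ≈ 206

Setting both brackets to zero gives the nullclines N1 + 0.59N2 = 780 and 0.34N1 + N2 = 430.
Substituting N2 = 430 - 0.34N1 into the first: N1(1 - 0.59·0.34) = 780 - 0.59·430.
So N1* = 526/0.799 = 658, and then N2* = 430 - 0.34·658 = 206.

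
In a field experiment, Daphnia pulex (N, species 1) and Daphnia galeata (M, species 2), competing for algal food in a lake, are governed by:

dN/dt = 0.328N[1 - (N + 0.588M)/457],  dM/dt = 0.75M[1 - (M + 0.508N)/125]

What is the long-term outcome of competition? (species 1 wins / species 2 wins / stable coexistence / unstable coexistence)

Compare the nullcline intercepts: K1/α12 = 457/0.588 = 777 > K2 = 125; K2/α21 = 125/0.508 = 246 < K1 = 457.
Since the inequalities point opposite ways, species 1 can invade but species 2 cannot.

species 1 excludes species 2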